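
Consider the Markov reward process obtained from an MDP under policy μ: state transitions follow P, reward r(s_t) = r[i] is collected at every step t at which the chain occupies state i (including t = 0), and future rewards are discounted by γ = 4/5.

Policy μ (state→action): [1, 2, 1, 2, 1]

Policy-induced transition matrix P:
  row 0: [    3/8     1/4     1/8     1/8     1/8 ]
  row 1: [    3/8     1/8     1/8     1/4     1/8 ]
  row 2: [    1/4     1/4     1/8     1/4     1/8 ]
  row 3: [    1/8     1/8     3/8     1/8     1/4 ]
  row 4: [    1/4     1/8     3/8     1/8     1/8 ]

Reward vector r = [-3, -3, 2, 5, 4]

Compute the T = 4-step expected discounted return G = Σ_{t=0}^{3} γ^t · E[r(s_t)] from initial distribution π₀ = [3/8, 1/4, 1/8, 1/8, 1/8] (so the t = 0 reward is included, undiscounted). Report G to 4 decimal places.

G = 0.2285

t=0: π = [0.3750, 0.2500, 0.1250, 0.1250, 0.1250], E[r] = -0.5000, γ^t·E[r] = -0.500000, running G = -0.500000
t=1: π = [0.3125, 0.1875, 0.1875, 0.1719, 0.1406], E[r] = 0.2969, γ^t·E[r] = 0.237500, running G = -0.262500
t=2: π = [0.2910, 0.1875, 0.2031, 0.1719, 0.1465], E[r] = 0.4160, γ^t·E[r] = 0.266250, running G = 0.003750
t=3: π = [0.2883, 0.1868, 0.2046, 0.1738, 0.1465], E[r] = 0.4390, γ^t·E[r] = 0.224750, running G = 0.228500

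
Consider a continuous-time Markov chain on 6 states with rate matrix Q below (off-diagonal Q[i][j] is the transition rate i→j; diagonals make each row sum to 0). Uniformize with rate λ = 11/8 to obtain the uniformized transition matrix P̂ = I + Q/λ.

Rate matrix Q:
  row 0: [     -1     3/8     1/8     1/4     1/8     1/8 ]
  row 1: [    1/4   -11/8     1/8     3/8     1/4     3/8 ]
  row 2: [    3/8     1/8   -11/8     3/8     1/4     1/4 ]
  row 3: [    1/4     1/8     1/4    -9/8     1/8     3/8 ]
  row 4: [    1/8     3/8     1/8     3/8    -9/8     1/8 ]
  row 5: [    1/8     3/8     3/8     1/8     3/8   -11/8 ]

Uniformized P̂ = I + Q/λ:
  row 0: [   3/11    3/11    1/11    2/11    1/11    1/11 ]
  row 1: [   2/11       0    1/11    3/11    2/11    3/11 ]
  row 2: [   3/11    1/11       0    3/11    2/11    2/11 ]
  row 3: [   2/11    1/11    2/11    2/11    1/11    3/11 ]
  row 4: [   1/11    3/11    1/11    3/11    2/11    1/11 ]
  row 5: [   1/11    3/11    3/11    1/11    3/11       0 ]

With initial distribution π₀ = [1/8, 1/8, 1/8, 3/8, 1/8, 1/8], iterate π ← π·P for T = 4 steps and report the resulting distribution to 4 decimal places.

t=0: π = [0.1250, 0.1250, 0.1250, 0.3750, 0.1250, 0.1250]
t=1: π = [0.1818, 0.1477, 0.1364, 0.2045, 0.1477, 0.1818]
t=2: π = [0.1808, 0.1705, 0.1302, 0.2045, 0.1632, 0.1508]
t=3: π = [0.1815, 0.1654, 0.1251, 0.2103, 0.1605, 0.1572]
t=4: π = [0.1808, 0.1666, 0.1272, 0.2085, 0.1605, 0.1563]

π = [0.1808, 0.1666, 0.1272, 0.2085, 0.1605, 0.1563]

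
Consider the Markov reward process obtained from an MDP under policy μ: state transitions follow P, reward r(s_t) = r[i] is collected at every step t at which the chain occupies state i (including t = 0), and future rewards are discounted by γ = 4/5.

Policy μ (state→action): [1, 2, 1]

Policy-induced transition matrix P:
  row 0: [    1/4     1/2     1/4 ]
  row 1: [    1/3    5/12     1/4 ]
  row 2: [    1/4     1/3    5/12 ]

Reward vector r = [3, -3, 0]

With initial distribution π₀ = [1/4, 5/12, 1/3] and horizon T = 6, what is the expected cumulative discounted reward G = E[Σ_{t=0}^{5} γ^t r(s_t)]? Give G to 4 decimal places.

t=0: π = [0.2500, 0.4167, 0.3333], E[r] = -0.5000, γ^t·E[r] = -0.500000, running G = -0.500000
t=1: π = [0.2847, 0.4097, 0.3056], E[r] = -0.3750, γ^t·E[r] = -0.300000, running G = -0.800000
t=2: π = [0.2841, 0.4149, 0.3009], E[r] = -0.3924, γ^t·E[r] = -0.251111, running G = -1.051111
t=3: π = [0.2846, 0.4153, 0.3002], E[r] = -0.3921, γ^t·E[r] = -0.200741, running G = -1.251852
t=4: π = [0.2846, 0.4154, 0.3000], E[r] = -0.3923, γ^t·E[r] = -0.160681, running G = -1.412533
t=5: π = [0.2846, 0.4154, 0.3000], E[r] = -0.3923, γ^t·E[r] = -0.128550, running G = -1.541083

G = -1.5411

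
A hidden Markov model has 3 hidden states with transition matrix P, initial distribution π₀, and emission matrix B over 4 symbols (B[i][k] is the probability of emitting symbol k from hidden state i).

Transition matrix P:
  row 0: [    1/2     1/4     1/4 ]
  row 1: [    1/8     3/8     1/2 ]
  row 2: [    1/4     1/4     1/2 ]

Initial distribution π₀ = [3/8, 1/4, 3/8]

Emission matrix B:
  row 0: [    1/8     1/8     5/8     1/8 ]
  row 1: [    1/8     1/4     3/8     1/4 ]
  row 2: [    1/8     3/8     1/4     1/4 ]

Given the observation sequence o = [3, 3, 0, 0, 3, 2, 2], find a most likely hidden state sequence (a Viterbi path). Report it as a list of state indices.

path = [2, 2, 2, 2, 2, 0, 0]

t=0: δ = [4.688e-02, 6.250e-02, 9.375e-02]  (obs o_0=3)
t=1: δ = [2.930e-03, 5.859e-03, 1.172e-02]  ψ = [0, 1, 2]  (obs o_1=3)
t=2: δ = [3.662e-04, 3.662e-04, 7.324e-04]  ψ = [2, 2, 2]  (obs o_2=0)
t=3: δ = [2.289e-05, 2.289e-05, 4.578e-05]  ψ = [0, 2, 2]  (obs o_3=0)
t=4: δ = [1.431e-06, 2.861e-06, 5.722e-06]  ψ = [0, 2, 2]  (obs o_4=3)
t=5: δ = [8.941e-07, 5.364e-07, 7.153e-07]  ψ = [2, 2, 2]  (obs o_5=2)
t=6: δ = [2.794e-07, 8.382e-08, 8.941e-08]  ψ = [0, 0, 2]  (obs o_6=2)
backtrack: best end state = 0; path = [2, 2, 2, 2, 2, 0, 0]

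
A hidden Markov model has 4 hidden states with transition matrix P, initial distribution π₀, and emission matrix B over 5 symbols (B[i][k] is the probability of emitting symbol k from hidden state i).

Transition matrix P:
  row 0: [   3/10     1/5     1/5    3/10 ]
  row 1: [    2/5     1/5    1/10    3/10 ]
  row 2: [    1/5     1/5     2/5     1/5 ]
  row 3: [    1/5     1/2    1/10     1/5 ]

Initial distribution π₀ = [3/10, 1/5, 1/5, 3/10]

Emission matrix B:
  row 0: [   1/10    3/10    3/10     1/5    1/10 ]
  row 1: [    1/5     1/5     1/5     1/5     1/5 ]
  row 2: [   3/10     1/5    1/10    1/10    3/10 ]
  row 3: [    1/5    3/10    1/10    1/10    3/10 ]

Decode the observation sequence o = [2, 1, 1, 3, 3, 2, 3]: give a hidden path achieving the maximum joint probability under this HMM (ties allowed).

path = [0, 0, 3, 1, 0, 0, 0]

t=0: δ = [9.000e-02, 4.000e-02, 2.000e-02, 3.000e-02]  (obs o_0=2)
t=1: δ = [8.100e-03, 3.600e-03, 3.600e-03, 8.100e-03]  ψ = [0, 0, 0, 0]  (obs o_1=1)
t=2: δ = [7.290e-04, 8.100e-04, 3.240e-04, 7.290e-04]  ψ = [0, 3, 0, 0]  (obs o_2=1)
t=3: δ = [6.480e-05, 7.290e-05, 1.458e-05, 2.430e-05]  ψ = [1, 3, 0, 1]  (obs o_3=3)
t=4: δ = [5.832e-06, 2.916e-06, 1.296e-06, 2.187e-06]  ψ = [1, 1, 0, 1]  (obs o_4=3)
t=5: δ = [5.249e-07, 2.333e-07, 1.166e-07, 1.750e-07]  ψ = [0, 0, 0, 0]  (obs o_5=2)
t=6: δ = [3.149e-08, 2.100e-08, 1.050e-08, 1.575e-08]  ψ = [0, 0, 0, 0]  (obs o_6=3)
backtrack: best end state = 0; path = [0, 0, 3, 1, 0, 0, 0]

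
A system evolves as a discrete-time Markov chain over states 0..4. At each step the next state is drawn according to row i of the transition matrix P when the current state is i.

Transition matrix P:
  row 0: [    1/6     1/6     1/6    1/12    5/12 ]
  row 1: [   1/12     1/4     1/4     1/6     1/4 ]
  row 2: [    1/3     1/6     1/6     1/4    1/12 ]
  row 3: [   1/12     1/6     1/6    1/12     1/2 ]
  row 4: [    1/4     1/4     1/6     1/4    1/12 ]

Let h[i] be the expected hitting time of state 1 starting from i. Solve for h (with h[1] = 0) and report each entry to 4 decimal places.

h = [5.2615, 0.0000, 5.3677, 5.2338, 4.9292]

First-step conditioning: h[1] = 0; for i ≠ 1, h[i] = 1 + Σ_k P[i][k]·h[k].
  h[0] = 1 + 1/6·h[0] + 1/6·h[2] + 1/12·h[3] + 5/12·h[4]
  h[2] = 1 + 1/3·h[0] + 1/6·h[2] + 1/4·h[3] + 1/12·h[4]
  h[3] = 1 + 1/12·h[0] + 1/6·h[2] + 1/12·h[3] + 1/2·h[4]
  h[4] = 1 + 1/4·h[0] + 1/6·h[2] + 1/4·h[3] + 1/12·h[4]
Solving the 4×4 linear system over states ≠ 1 gives exactly h = [342/65, 0, 3489/650, 1701/325, 1602/325] (h[1] = 0 is the target).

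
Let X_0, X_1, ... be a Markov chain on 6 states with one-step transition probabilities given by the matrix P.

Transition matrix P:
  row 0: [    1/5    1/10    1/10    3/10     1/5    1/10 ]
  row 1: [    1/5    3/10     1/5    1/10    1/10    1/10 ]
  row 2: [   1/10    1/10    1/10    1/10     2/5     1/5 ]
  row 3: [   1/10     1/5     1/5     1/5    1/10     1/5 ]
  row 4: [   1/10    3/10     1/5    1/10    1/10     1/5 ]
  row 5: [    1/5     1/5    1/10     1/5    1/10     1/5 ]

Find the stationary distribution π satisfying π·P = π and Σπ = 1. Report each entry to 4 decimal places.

Balance equations π_j = Σ_i π_i·P[i][j]:
  π_0 = 1/5·π_0 + 1/5·π_1 + 1/10·π_2 + 1/10·π_3 + 1/10·π_4 + 1/5·π_5
  π_1 = 1/10·π_0 + 3/10·π_1 + 1/10·π_2 + 1/5·π_3 + 3/10·π_4 + 1/5·π_5
  π_2 = 1/10·π_0 + 1/5·π_1 + 1/10·π_2 + 1/5·π_3 + 1/5·π_4 + 1/10·π_5
  π_3 = 3/10·π_0 + 1/10·π_1 + 1/10·π_2 + 1/5·π_3 + 1/10·π_4 + 1/5·π_5
  π_4 = 1/5·π_0 + 1/10·π_1 + 2/5·π_2 + 1/10·π_3 + 1/10·π_4 + 1/10·π_5
  normalize: π_0 + π_1 + π_2 + π_3 + π_4 + π_5 = 1
Solving the linear system gives exactly π = [6927/45494, 9381/45494, 6963/45494, 3712/22747, 7331/45494, 3734/22747].

π = [0.1523, 0.2062, 0.1531, 0.1632, 0.1611, 0.1642]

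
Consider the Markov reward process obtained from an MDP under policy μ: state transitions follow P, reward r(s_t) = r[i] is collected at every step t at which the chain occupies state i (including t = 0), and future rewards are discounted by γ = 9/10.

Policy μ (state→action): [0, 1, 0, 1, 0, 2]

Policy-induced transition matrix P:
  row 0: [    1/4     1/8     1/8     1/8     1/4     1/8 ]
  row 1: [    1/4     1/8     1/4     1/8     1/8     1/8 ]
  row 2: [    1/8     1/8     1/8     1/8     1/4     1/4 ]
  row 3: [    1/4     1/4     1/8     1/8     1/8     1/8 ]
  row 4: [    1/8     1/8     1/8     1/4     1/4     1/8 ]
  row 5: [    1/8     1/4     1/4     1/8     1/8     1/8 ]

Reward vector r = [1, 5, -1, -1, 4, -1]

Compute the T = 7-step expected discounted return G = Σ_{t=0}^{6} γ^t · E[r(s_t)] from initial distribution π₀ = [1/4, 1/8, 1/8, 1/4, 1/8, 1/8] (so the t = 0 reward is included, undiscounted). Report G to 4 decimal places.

G = 6.4563

t=0: π = [0.2500, 0.1250, 0.1250, 0.2500, 0.1250, 0.1250], E[r] = 0.8750, γ^t·E[r] = 0.875000, running G = 0.875000
t=1: π = [0.2031, 0.1719, 0.1563, 0.1406, 0.1875, 0.1406], E[r] = 1.3750, γ^t·E[r] = 1.237500, running G = 2.112500
t=2: π = [0.1895, 0.1602, 0.1641, 0.1484, 0.1934, 0.1445], E[r] = 1.3066, γ^t·E[r] = 1.058379, running G = 3.170879
t=3: π = [0.1873, 0.1616, 0.1631, 0.1492, 0.1934, 0.1455], E[r] = 1.3110, γ^t·E[r] = 0.955745, running G = 4.126624
t=4: π = [0.1873, 0.1618, 0.1634, 0.1492, 0.1930, 0.1454], E[r] = 1.3103, γ^t·E[r] = 0.859710, running G = 4.986333
t=5: π = [0.1873, 0.1618, 0.1634, 0.1491, 0.1930, 0.1454], E[r] = 1.3102, γ^t·E[r] = 0.773682, running G = 5.760016
t=6: π = [0.1873, 0.1618, 0.1634, 0.1491, 0.1930, 0.1454], E[r] = 1.3102, γ^t·E[r] = 0.696313, running G = 6.456329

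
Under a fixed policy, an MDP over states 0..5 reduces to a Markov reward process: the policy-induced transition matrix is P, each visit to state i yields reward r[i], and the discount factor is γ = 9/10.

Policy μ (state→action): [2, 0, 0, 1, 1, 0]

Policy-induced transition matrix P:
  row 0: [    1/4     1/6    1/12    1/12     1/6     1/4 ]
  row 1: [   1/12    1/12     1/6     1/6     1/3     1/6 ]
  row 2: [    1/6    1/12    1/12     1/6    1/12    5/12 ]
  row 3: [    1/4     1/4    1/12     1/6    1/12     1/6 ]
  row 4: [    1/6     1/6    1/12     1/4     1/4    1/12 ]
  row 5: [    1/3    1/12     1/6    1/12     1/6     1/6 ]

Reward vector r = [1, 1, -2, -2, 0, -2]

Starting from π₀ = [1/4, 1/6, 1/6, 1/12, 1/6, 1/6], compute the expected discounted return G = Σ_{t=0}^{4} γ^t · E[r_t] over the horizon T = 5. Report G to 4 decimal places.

G = -2.1713

t=0: π = [0.2500, 0.1667, 0.1667, 0.0833, 0.1667, 0.1667], E[r] = -0.4167, γ^t·E[r] = -0.416667, running G = -0.416667
t=1: π = [0.2083, 0.1319, 0.1111, 0.1458, 0.1875, 0.2153], E[r] = -0.6042, γ^t·E[r] = -0.543750, running G = -0.960417
t=2: π = [0.2211, 0.1406, 0.1123, 0.1470, 0.1829, 0.1962], E[r] = -0.5492, γ^t·E[r] = -0.444844, running G = -1.405260
t=3: π = [0.2183, 0.1415, 0.1114, 0.1471, 0.1837, 0.1979], E[r] = -0.5531, γ^t·E[r] = -0.403207, running G = -1.808467
t=4: π = [0.2183, 0.1414, 0.1116, 0.1473, 0.1840, 0.1974], E[r] = -0.5529, γ^t·E[r] = -0.362783, running G = -2.171251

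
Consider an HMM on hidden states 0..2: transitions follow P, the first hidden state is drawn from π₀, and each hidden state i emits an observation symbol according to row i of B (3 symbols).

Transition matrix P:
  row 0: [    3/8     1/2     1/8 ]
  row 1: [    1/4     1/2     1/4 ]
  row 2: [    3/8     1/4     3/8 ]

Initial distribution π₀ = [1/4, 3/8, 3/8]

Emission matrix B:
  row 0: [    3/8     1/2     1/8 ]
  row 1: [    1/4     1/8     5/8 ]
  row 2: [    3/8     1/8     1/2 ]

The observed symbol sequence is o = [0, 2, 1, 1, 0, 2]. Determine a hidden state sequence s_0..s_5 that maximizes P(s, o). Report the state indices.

path = [2, 2, 0, 0, 0, 1]

t=0: δ = [9.375e-02, 9.375e-02, 1.406e-01]  (obs o_0=0)
t=1: δ = [6.592e-03, 2.930e-02, 2.637e-02]  ψ = [2, 0, 2]  (obs o_1=2)
t=2: δ = [4.944e-03, 1.831e-03, 1.236e-03]  ψ = [2, 1, 2]  (obs o_2=1)
t=3: δ = [9.270e-04, 3.090e-04, 7.725e-05]  ψ = [0, 0, 0]  (obs o_3=1)
t=4: δ = [1.304e-04, 1.159e-04, 4.345e-05]  ψ = [0, 0, 0]  (obs o_4=0)
t=5: δ = [6.110e-06, 4.074e-05, 1.448e-05]  ψ = [0, 0, 1]  (obs o_5=2)
backtrack: best end state = 1; path = [2, 2, 0, 0, 0, 1]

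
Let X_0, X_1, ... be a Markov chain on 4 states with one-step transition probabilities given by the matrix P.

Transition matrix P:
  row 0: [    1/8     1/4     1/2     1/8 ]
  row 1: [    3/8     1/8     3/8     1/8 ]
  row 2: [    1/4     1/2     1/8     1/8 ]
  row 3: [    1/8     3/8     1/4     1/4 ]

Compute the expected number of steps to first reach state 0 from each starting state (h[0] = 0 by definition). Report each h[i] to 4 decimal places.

h = [0.0000, 3.2941, 3.6235, 4.1882]

First-step conditioning: h[0] = 0; for i ≠ 0, h[i] = 1 + Σ_k P[i][k]·h[k].
  h[1] = 1 + 1/8·h[1] + 3/8·h[2] + 1/8·h[3]
  h[2] = 1 + 1/2·h[1] + 1/8·h[2] + 1/8·h[3]
  h[3] = 1 + 3/8·h[1] + 1/4·h[2] + 1/4·h[3]
Solving the 3×3 linear system over states ≠ 0 gives exactly h = [0, 56/17, 308/85, 356/85] (h[0] = 0 is the target).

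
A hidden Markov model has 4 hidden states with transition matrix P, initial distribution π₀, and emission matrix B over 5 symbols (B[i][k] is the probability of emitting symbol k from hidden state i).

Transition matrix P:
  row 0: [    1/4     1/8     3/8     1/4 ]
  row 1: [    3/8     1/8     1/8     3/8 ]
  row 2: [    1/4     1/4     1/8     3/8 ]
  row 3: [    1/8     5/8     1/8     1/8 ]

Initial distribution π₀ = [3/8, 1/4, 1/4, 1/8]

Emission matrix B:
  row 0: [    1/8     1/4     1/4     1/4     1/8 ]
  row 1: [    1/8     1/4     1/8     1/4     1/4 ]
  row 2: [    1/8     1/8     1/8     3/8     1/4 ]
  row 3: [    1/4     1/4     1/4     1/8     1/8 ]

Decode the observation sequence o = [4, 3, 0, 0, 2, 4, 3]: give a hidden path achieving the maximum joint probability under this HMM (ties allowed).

t=0: δ = [4.688e-02, 6.250e-02, 6.250e-02, 1.562e-02]  (obs o_0=4)
t=1: δ = [5.859e-03, 3.906e-03, 6.592e-03, 2.930e-03]  ψ = [1, 2, 0, 1]  (obs o_1=3)
t=2: δ = [2.060e-04, 2.289e-04, 2.747e-04, 6.180e-04]  ψ = [2, 3, 0, 2]  (obs o_2=0)
t=3: δ = [1.073e-05, 4.828e-05, 9.656e-06, 2.575e-05]  ψ = [1, 3, 0, 2]  (obs o_3=0)
t=4: δ = [4.526e-06, 2.012e-06, 7.544e-07, 4.526e-06]  ψ = [1, 3, 1, 1]  (obs o_4=2)
t=5: δ = [1.414e-07, 7.072e-07, 4.243e-07, 1.414e-07]  ψ = [0, 3, 0, 0]  (obs o_5=4)
t=6: δ = [6.630e-08, 2.652e-08, 3.315e-08, 3.315e-08]  ψ = [1, 2, 1, 1]  (obs o_6=3)
backtrack: best end state = 0; path = [0, 2, 3, 1, 3, 1, 0]

path = [0, 2, 3, 1, 3, 1, 0]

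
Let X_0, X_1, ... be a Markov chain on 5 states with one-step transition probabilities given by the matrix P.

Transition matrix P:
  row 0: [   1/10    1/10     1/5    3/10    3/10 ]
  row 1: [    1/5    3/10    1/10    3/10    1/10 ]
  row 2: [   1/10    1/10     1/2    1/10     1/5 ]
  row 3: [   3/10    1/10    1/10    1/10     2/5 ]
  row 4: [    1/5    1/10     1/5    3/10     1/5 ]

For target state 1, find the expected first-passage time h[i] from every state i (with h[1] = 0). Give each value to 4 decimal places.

First-step conditioning: h[1] = 0; for i ≠ 1, h[i] = 1 + Σ_k P[i][k]·h[k].
  h[0] = 1 + 1/10·h[0] + 1/5·h[2] + 3/10·h[3] + 3/10·h[4]
  h[2] = 1 + 1/10·h[0] + 1/2·h[2] + 1/10·h[3] + 1/5·h[4]
  h[3] = 1 + 3/10·h[0] + 1/10·h[2] + 1/10·h[3] + 2/5·h[4]
  h[4] = 1 + 1/5·h[0] + 1/5·h[2] + 3/10·h[3] + 1/5·h[4]
Solving the 4×4 linear system over states ≠ 1 gives exactly h = [10, 0, 10, 10, 10] (h[1] = 0 is the target).

h = [10.0000, 0.0000, 10.0000, 10.0000, 10.0000]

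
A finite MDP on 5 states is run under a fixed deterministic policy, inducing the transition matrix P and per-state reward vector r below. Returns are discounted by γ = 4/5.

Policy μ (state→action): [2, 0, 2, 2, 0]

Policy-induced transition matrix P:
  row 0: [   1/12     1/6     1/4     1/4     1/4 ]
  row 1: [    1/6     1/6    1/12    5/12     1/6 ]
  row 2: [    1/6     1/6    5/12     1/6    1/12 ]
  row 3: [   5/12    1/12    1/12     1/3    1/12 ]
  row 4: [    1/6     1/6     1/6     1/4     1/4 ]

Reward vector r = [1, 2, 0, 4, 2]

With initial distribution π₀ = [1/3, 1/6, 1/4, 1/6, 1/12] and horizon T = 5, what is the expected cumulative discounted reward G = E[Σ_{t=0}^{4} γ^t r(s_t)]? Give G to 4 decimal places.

t=0: π = [0.3333, 0.1667, 0.2500, 0.1667, 0.0833], E[r] = 1.5000, γ^t·E[r] = 1.500000, running G = 1.500000
t=1: π = [0.1806, 0.1528, 0.2292, 0.2708, 0.1667], E[r] = 1.9028, γ^t·E[r] = 1.522222, running G = 3.022222
t=2: π = [0.2193, 0.1441, 0.2037, 0.2789, 0.1539], E[r] = 1.9311, γ^t·E[r] = 1.235926, running G = 4.258148
t=3: π = [0.2181, 0.1434, 0.2006, 0.2803, 0.1576], E[r] = 1.9412, γ^t·E[r] = 0.993901, running G = 5.252049
t=4: π = [0.2186, 0.1433, 0.1997, 0.2805, 0.1579], E[r] = 1.9431, γ^t·E[r] = 0.795913, running G = 6.047962

G = 6.0480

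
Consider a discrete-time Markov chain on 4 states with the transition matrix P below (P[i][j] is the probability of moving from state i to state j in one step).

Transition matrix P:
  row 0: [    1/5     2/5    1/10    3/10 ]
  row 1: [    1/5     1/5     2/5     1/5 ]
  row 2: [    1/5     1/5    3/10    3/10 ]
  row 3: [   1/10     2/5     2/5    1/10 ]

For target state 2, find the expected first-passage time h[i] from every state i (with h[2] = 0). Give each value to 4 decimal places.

h = [3.7500, 2.8906, 0.0000, 2.8125]

First-step conditioning: h[2] = 0; for i ≠ 2, h[i] = 1 + Σ_k P[i][k]·h[k].
  h[0] = 1 + 1/5·h[0] + 2/5·h[1] + 3/10·h[3]
  h[1] = 1 + 1/5·h[0] + 1/5·h[1] + 1/5·h[3]
  h[3] = 1 + 1/10·h[0] + 2/5·h[1] + 1/10·h[3]
Solving the 3×3 linear system over states ≠ 2 gives exactly h = [15/4, 185/64, 0, 45/16] (h[2] = 0 is the target).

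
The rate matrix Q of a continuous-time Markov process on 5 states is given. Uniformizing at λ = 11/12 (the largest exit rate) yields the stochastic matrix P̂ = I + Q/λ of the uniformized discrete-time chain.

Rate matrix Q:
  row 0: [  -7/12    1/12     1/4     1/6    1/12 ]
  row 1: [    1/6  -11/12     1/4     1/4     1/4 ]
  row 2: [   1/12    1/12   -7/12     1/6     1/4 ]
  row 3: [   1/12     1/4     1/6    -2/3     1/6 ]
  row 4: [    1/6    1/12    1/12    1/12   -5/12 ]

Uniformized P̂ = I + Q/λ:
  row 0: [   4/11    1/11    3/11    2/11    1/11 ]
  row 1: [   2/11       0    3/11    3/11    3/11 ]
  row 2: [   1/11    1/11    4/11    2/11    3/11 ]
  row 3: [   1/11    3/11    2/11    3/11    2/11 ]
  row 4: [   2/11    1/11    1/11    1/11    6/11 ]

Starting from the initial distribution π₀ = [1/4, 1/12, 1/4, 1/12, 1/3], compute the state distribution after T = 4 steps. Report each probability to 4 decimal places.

π = [0.1778, 0.1134, 0.2206, 0.1806, 0.3076]

t=0: π = [0.2500, 0.0833, 0.2500, 0.0833, 0.3333]
t=1: π = [0.1970, 0.0985, 0.2273, 0.1667, 0.3106]
t=2: π = [0.1818, 0.1123, 0.2218, 0.1777, 0.3065]
t=3: π = [0.1786, 0.1130, 0.2210, 0.1803, 0.3071]
t=4: π = [0.1778, 0.1134, 0.2206, 0.1806, 0.3076]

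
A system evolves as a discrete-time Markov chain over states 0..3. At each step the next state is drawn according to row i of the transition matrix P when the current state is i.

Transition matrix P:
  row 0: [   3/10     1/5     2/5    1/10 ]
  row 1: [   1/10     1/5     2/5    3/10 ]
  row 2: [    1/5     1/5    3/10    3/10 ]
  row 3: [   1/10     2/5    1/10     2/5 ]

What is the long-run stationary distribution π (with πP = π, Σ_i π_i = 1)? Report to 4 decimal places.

π = [0.1603, 0.2595, 0.2824, 0.2977]

Balance equations π_j = Σ_i π_i·P[i][j]:
  π_0 = 3/10·π_0 + 1/10·π_1 + 1/5·π_2 + 1/10·π_3
  π_1 = 1/5·π_0 + 1/5·π_1 + 1/5·π_2 + 2/5·π_3
  π_2 = 2/5·π_0 + 2/5·π_1 + 3/10·π_2 + 1/10·π_3
  normalize: π_0 + π_1 + π_2 + π_3 = 1
Solving the linear system gives exactly π = [21/131, 34/131, 37/131, 39/131].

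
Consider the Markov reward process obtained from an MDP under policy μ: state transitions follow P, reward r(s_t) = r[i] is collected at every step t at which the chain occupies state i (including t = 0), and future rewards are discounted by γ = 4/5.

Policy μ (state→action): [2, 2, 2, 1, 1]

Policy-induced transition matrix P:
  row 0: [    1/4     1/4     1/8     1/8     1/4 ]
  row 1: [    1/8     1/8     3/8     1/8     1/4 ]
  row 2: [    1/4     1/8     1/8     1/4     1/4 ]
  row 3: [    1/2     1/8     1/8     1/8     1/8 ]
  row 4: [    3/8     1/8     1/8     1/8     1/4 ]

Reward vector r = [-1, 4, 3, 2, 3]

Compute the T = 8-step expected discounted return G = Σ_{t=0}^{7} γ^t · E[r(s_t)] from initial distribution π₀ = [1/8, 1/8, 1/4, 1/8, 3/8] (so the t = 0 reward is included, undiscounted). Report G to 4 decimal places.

G = 8.2117

t=0: π = [0.1250, 0.1250, 0.2500, 0.1250, 0.3750], E[r] = 2.5000, γ^t·E[r] = 2.500000, running G = 2.500000
t=1: π = [0.3125, 0.1406, 0.1563, 0.1563, 0.2344], E[r] = 1.7344, γ^t·E[r] = 1.387500, running G = 3.887500
t=2: π = [0.3008, 0.1641, 0.1602, 0.1445, 0.2305], E[r] = 1.8164, γ^t·E[r] = 1.162500, running G = 5.050000
t=3: π = [0.2944, 0.1626, 0.1660, 0.1450, 0.2319], E[r] = 1.8398, γ^t·E[r] = 0.942000, running G = 5.992000
t=4: π = [0.2949, 0.1618, 0.1656, 0.1458, 0.2319], E[r] = 1.8364, γ^t·E[r] = 0.752175, running G = 6.744175
t=5: π = [0.2952, 0.1619, 0.1655, 0.1457, 0.2318], E[r] = 1.8354, γ^t·E[r] = 0.601415, running G = 7.345590
t=6: π = [0.2952, 0.1619, 0.1655, 0.1457, 0.2318], E[r] = 1.8356, γ^t·E[r] = 0.481180, running G = 7.826770
t=7: π = [0.2952, 0.1619, 0.1655, 0.1457, 0.2318], E[r] = 1.8356, γ^t·E[r] = 0.384951, running G = 8.211720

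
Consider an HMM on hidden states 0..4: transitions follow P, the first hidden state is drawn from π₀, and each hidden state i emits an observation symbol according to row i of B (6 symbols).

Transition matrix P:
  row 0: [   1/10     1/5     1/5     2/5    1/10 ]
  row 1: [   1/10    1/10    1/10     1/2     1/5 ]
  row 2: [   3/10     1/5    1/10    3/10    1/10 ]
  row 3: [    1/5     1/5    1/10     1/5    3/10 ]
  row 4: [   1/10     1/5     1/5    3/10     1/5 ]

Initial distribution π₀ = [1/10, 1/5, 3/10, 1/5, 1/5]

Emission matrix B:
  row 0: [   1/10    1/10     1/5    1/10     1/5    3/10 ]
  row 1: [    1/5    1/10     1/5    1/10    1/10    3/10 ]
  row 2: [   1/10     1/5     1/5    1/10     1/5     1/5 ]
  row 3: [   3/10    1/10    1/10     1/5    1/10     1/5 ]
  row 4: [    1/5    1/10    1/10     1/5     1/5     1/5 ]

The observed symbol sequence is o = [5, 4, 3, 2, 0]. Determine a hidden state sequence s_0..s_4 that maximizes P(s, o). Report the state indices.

t=0: δ = [3.000e-02, 6.000e-02, 6.000e-02, 4.000e-02, 4.000e-02]  (obs o_0=5)
t=1: δ = [3.600e-03, 1.200e-03, 1.600e-03, 3.000e-03, 2.400e-03]  ψ = [2, 2, 4, 1, 1]  (obs o_1=4)
t=2: δ = [6.000e-05, 7.200e-05, 7.200e-05, 2.880e-04, 1.800e-04]  ψ = [3, 0, 0, 0, 3]  (obs o_2=3)
t=3: δ = [1.152e-05, 1.152e-05, 7.200e-06, 5.760e-06, 8.640e-06]  ψ = [3, 3, 4, 3, 3]  (obs o_3=2)
t=4: δ = [2.160e-07, 4.608e-07, 2.304e-07, 1.728e-06, 4.608e-07]  ψ = [2, 0, 0, 1, 1]  (obs o_4=0)
backtrack: best end state = 3; path = [2, 0, 3, 1, 3]

path = [2, 0, 3, 1, 3]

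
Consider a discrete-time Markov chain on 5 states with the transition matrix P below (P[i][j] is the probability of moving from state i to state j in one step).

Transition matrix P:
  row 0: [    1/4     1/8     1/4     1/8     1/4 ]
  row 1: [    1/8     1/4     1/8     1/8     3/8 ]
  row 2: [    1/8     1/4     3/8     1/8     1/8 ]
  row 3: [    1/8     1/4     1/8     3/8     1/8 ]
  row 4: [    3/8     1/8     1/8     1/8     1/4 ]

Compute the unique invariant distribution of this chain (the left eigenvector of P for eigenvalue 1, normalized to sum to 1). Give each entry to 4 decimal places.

Balance equations π_j = Σ_i π_i·P[i][j]:
  π_0 = 1/4·π_0 + 1/8·π_1 + 1/8·π_2 + 1/8·π_3 + 3/8·π_4
  π_1 = 1/8·π_0 + 1/4·π_1 + 1/4·π_2 + 1/4·π_3 + 1/8·π_4
  π_2 = 1/4·π_0 + 1/8·π_1 + 3/8·π_2 + 1/8·π_3 + 1/8·π_4
  π_3 = 1/8·π_0 + 1/8·π_1 + 1/8·π_2 + 3/8·π_3 + 1/8·π_4
  normalize: π_0 + π_1 + π_2 + π_3 + π_4 = 1
Solving the linear system gives exactly π = [41/197, 77/394, 119/591, 1/6, 45/197].

π = [0.2081, 0.1954, 0.2014, 0.1667, 0.2284]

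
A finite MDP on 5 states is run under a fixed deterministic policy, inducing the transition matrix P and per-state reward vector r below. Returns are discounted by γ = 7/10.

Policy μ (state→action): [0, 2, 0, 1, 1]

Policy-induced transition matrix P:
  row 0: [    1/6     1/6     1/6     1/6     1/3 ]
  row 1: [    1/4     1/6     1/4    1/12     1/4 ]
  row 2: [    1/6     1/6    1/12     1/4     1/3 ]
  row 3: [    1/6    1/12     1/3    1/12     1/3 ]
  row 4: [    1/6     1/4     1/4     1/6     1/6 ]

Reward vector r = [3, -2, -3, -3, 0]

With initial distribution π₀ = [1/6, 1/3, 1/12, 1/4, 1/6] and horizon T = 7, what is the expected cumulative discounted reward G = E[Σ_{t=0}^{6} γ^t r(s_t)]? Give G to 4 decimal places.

G = -3.0013

t=0: π = [0.1667, 0.3333, 0.0833, 0.2500, 0.1667], E[r] = -1.1667, γ^t·E[r] = -1.166667, running G = -1.166667
t=1: π = [0.1944, 0.1597, 0.2431, 0.1250, 0.2778], E[r] = -0.8403, γ^t·E[r] = -0.588194, running G = -1.754861
t=2: π = [0.1800, 0.1794, 0.2037, 0.1632, 0.2737], E[r] = -0.9196, γ^t·E[r] = -0.450584, running G = -2.205446
t=3: π = [0.1816, 0.1759, 0.2147, 0.1551, 0.2728], E[r] = -0.9161, γ^t·E[r] = -0.314235, running G = -2.519680
t=4: π = [0.1813, 0.1765, 0.2120, 0.1570, 0.2732], E[r] = -0.9159, γ^t·E[r] = -0.219917, running G = -2.739597
t=5: π = [0.1814, 0.1764, 0.2126, 0.1565, 0.2731], E[r] = -0.9161, γ^t·E[r] = -0.153975, running G = -2.893572
t=6: π = [0.1814, 0.1764, 0.2125, 0.1566, 0.2731], E[r] = -0.9161, γ^t·E[r] = -0.107776, running G = -3.001348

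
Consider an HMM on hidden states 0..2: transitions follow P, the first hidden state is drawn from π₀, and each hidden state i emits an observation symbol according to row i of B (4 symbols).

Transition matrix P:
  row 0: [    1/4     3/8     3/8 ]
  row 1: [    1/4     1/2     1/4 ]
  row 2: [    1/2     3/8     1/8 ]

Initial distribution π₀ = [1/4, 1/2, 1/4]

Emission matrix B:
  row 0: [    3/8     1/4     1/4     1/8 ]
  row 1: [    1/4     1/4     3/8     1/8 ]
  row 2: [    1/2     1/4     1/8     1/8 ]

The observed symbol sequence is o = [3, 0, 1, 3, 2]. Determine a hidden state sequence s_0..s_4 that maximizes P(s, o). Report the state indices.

path = [1, 1, 1, 1, 1]

t=0: δ = [3.125e-02, 6.250e-02, 3.125e-02]  (obs o_0=3)
t=1: δ = [5.859e-03, 7.812e-03, 7.812e-03]  ψ = [1, 1, 1]  (obs o_1=0)
t=2: δ = [9.766e-04, 9.766e-04, 5.493e-04]  ψ = [2, 1, 0]  (obs o_2=1)
t=3: δ = [3.433e-05, 6.104e-05, 4.578e-05]  ψ = [2, 1, 0]  (obs o_3=3)
t=4: δ = [5.722e-06, 1.144e-05, 1.907e-06]  ψ = [2, 1, 1]  (obs o_4=2)
backtrack: best end state = 1; path = [1, 1, 1, 1, 1]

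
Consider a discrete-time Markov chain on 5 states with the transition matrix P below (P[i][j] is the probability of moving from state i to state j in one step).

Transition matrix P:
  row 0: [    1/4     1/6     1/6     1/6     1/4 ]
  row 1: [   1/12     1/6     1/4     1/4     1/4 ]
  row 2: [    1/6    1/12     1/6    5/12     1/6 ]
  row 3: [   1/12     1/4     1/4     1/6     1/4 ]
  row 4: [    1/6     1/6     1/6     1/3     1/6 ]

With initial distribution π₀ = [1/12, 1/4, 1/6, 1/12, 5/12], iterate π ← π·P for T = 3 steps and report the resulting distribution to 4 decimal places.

π = [0.1419, 0.1714, 0.2031, 0.2687, 0.2148]

t=0: π = [0.0833, 0.2500, 0.1667, 0.0833, 0.4167]
t=1: π = [0.1458, 0.1597, 0.1944, 0.2986, 0.2014]
t=2: π = [0.1406, 0.1753, 0.2049, 0.2622, 0.2170]
t=3: π = [0.1419, 0.1714, 0.2031, 0.2687, 0.2148]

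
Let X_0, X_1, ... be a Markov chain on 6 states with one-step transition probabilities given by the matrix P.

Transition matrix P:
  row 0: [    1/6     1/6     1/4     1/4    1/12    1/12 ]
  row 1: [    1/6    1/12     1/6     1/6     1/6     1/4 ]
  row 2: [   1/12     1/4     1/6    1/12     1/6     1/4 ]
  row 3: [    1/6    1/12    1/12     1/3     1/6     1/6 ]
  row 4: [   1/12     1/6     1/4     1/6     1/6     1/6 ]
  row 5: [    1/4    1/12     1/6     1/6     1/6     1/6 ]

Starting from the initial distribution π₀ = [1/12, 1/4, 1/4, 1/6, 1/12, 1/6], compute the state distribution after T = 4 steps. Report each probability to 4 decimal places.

t=0: π = [0.0833, 0.2500, 0.2500, 0.1667, 0.0833, 0.1667]
t=1: π = [0.1528, 0.1389, 0.1667, 0.1806, 0.1597, 0.2014]
t=2: π = [0.1563, 0.1372, 0.1777, 0.1956, 0.1539, 0.1794]
t=3: π = [0.1540, 0.1388, 0.1762, 0.1975, 0.1536, 0.1799]
t=4: π = [0.1542, 0.1383, 0.1758, 0.1977, 0.1538, 0.1801]

π = [0.1542, 0.1383, 0.1758, 0.1977, 0.1538, 0.1801]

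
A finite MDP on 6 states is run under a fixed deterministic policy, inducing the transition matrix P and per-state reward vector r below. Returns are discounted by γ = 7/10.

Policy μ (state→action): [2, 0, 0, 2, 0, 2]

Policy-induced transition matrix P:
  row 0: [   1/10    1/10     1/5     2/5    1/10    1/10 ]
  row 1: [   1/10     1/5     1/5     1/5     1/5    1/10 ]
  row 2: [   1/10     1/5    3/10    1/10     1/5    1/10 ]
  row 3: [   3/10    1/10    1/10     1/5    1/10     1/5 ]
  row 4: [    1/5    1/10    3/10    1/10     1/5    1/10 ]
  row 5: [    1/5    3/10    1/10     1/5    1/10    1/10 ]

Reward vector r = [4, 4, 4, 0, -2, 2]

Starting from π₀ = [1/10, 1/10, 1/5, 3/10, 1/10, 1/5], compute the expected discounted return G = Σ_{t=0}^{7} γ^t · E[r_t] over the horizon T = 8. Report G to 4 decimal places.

t=0: π = [0.1000, 0.1000, 0.2000, 0.3000, 0.1000, 0.2000], E[r] = 1.8000, γ^t·E[r] = 1.800000, running G = 1.800000
t=1: π = [0.1900, 0.1700, 0.1800, 0.1900, 0.1400, 0.1300], E[r] = 2.1400, γ^t·E[r] = 1.498000, running G = 3.298000
t=2: π = [0.1650, 0.1610, 0.2000, 0.2060, 0.1490, 0.1190], E[r] = 2.0440, γ^t·E[r] = 1.001560, running G = 4.299560
t=3: π = [0.1680, 0.1599, 0.2024, 0.1981, 0.1510, 0.1206], E[r] = 2.0604, γ^t·E[r] = 0.706717, running G = 5.006277
t=4: π = [0.1668, 0.1604, 0.2035, 0.1983, 0.1513, 0.1198], E[r] = 2.0594, γ^t·E[r] = 0.494452, running G = 5.500730
t=5: π = [0.1668, 0.1603, 0.2037, 0.1979, 0.1515, 0.1198], E[r] = 2.0598, γ^t·E[r] = 0.346183, running G = 5.846912
t=6: π = [0.1667, 0.1604, 0.2037, 0.1978, 0.1516, 0.1198], E[r] = 2.0598, γ^t·E[r] = 0.242330, running G = 6.089242
t=7: π = [0.1667, 0.1604, 0.2038, 0.1978, 0.1516, 0.1198], E[r] = 2.0598, γ^t·E[r] = 0.169632, running G = 6.258874

G = 6.2589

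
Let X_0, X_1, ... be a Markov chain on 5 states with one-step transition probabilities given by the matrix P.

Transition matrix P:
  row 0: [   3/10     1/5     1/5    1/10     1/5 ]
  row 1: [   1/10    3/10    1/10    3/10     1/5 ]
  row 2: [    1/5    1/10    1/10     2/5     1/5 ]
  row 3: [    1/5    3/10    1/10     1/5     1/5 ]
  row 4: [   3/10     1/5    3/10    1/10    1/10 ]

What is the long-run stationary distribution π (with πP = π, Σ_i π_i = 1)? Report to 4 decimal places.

π = [0.2170, 0.2285, 0.1581, 0.2146, 0.1818]

Balance equations π_j = Σ_i π_i·P[i][j]:
  π_0 = 3/10·π_0 + 1/10·π_1 + 1/5·π_2 + 1/5·π_3 + 3/10·π_4
  π_1 = 1/5·π_0 + 3/10·π_1 + 1/10·π_2 + 3/10·π_3 + 1/5·π_4
  π_2 = 1/5·π_0 + 1/10·π_1 + 1/10·π_2 + 1/10·π_3 + 3/10·π_4
  π_3 = 1/10·π_0 + 3/10·π_1 + 2/5·π_2 + 1/5·π_3 + 1/10·π_4
  normalize: π_0 + π_1 + π_2 + π_3 + π_4 = 1
Solving the linear system gives exactly π = [265/1221, 93/407, 193/1221, 262/1221, 2/11].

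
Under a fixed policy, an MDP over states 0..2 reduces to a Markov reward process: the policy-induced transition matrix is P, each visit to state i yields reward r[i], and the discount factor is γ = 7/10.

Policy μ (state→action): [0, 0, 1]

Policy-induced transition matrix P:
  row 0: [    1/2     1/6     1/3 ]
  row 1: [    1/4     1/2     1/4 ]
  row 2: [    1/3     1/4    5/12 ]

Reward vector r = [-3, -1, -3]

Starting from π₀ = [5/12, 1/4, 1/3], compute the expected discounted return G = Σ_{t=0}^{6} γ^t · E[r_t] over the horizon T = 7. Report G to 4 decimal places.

t=0: π = [0.4167, 0.2500, 0.3333], E[r] = -2.5000, γ^t·E[r] = -2.500000, running G = -2.500000
t=1: π = [0.3819, 0.2778, 0.3403], E[r] = -2.4444, γ^t·E[r] = -1.711111, running G = -4.211111
t=2: π = [0.3738, 0.2876, 0.3385], E[r] = -2.4248, γ^t·E[r] = -1.188137, running G = -5.399248
t=3: π = [0.3717, 0.2908, 0.3376], E[r] = -2.4185, γ^t·E[r] = -0.829545, running G = -6.228793
t=4: π = [0.3710, 0.2917, 0.3372], E[r] = -2.4166, γ^t·E[r] = -0.580219, running G = -6.809011
t=5: π = [0.3709, 0.2920, 0.3371], E[r] = -2.4160, γ^t·E[r] = -0.406054, running G = -7.215066
t=6: π = [0.3708, 0.2921, 0.3371], E[r] = -2.4158, γ^t·E[r] = -0.284217, running G = -7.499283

G = -7.4993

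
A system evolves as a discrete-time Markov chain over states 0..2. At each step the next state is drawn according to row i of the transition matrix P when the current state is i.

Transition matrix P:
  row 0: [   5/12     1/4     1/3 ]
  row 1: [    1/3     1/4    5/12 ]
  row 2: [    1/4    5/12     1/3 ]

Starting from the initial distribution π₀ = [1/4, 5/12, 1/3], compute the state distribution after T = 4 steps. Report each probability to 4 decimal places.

π = [0.3310, 0.3099, 0.3591]

t=0: π = [0.2500, 0.4167, 0.3333]
t=1: π = [0.3264, 0.3056, 0.3681]
t=2: π = [0.3299, 0.3113, 0.3588]
t=3: π = [0.3309, 0.3098, 0.3593]
t=4: π = [0.3310, 0.3099, 0.3591]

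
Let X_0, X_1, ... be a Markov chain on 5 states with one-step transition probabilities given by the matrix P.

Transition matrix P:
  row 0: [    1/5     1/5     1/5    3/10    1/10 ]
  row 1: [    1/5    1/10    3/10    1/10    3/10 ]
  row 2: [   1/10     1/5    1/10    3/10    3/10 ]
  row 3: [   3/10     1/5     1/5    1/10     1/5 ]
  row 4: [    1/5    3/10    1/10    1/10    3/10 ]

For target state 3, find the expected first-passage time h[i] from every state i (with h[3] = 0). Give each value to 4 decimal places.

First-step conditioning: h[3] = 0; for i ≠ 3, h[i] = 1 + Σ_k P[i][k]·h[k].
  h[0] = 1 + 1/5·h[0] + 1/5·h[1] + 1/5·h[2] + 1/10·h[4]
  h[1] = 1 + 1/5·h[0] + 1/10·h[1] + 3/10·h[2] + 3/10·h[4]
  h[2] = 1 + 1/10·h[0] + 1/5·h[1] + 1/10·h[2] + 3/10·h[4]
  h[4] = 1 + 1/5·h[0] + 3/10·h[1] + 1/10·h[2] + 3/10·h[4]
Solving the 4×4 linear system over states ≠ 3 gives exactly h = [1610/347, 1990/347, 1690/347, 0, 2050/347] (h[3] = 0 is the target).

h = [4.6398, 5.7349, 4.8703, 0.0000, 5.9078]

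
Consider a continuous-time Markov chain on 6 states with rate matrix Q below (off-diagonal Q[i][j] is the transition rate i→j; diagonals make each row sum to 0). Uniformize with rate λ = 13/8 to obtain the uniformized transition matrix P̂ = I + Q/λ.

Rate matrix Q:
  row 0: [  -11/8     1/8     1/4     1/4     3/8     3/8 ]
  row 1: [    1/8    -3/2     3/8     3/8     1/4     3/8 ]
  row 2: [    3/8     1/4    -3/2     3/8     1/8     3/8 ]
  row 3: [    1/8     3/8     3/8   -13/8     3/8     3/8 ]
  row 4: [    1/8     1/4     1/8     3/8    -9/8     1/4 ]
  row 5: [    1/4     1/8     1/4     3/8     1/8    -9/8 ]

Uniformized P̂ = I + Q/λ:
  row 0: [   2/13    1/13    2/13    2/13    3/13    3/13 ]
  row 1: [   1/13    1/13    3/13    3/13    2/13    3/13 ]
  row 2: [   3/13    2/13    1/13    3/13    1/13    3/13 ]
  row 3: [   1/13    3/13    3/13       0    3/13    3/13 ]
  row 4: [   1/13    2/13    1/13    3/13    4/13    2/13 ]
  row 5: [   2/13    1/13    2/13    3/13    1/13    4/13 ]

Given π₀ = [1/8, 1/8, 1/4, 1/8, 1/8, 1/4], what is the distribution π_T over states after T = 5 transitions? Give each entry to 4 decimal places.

π = [0.1284, 0.1297, 0.1524, 0.1795, 0.1745, 0.2355]

t=0: π = [0.1250, 0.1250, 0.2500, 0.1250, 0.1250, 0.2500]
t=1: π = [0.1442, 0.1250, 0.1442, 0.1923, 0.1538, 0.2404]
t=2: π = [0.1287, 0.1294, 0.1553, 0.1753, 0.1738, 0.2374]
t=3: π = [0.1290, 0.1292, 0.1520, 0.1804, 0.1738, 0.2357]
t=4: π = [0.1284, 0.1297, 0.1526, 0.1792, 0.1746, 0.2355]
t=5: π = [0.1284, 0.1297, 0.1524, 0.1795, 0.1745, 0.2355]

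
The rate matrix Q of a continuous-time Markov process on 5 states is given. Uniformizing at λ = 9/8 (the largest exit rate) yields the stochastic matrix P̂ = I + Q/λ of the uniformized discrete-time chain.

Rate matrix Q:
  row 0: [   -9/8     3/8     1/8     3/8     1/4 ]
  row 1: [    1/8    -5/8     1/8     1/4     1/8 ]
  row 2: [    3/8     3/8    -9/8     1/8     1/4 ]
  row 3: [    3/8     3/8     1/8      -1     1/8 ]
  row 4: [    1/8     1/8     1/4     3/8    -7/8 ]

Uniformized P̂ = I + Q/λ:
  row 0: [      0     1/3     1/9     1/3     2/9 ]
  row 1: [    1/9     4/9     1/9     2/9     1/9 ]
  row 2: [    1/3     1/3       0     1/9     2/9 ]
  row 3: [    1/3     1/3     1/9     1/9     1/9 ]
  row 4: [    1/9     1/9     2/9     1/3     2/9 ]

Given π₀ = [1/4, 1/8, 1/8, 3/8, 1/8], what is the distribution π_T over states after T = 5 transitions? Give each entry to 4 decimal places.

π = [0.1676, 0.3348, 0.1161, 0.2211, 0.1604]

t=0: π = [0.2500, 0.1250, 0.1250, 0.3750, 0.1250]
t=1: π = [0.1944, 0.3194, 0.1111, 0.2083, 0.1667]
t=2: π = [0.1605, 0.3318, 0.1173, 0.2269, 0.1636]
t=3: π = [0.1698, 0.3338, 0.1163, 0.2200, 0.1602]
t=4: π = [0.1670, 0.3348, 0.1160, 0.2215, 0.1607]
t=5: π = [0.1676, 0.3348, 0.1161, 0.2211, 0.1604]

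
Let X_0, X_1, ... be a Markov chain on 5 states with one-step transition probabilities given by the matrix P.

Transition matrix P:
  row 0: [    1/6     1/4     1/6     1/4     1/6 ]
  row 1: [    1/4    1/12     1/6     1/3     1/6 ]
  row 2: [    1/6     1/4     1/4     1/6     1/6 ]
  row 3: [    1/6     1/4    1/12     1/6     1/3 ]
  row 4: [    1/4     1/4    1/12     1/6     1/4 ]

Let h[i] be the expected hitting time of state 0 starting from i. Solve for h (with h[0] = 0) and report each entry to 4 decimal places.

First-step conditioning: h[0] = 0; for i ≠ 0, h[i] = 1 + Σ_k P[i][k]·h[k].
  h[1] = 1 + 1/12·h[1] + 1/6·h[2] + 1/3·h[3] + 1/6·h[4]
  h[2] = 1 + 1/4·h[1] + 1/4·h[2] + 1/6·h[3] + 1/6·h[4]
  h[3] = 1 + 1/4·h[1] + 1/12·h[2] + 1/6·h[3] + 1/3·h[4]
  h[4] = 1 + 1/4·h[1] + 1/12·h[2] + 1/6·h[3] + 1/4·h[4]
Solving the 4×4 linear system over states ≠ 0 gives exactly h = [0, 1284/281, 1386/281, 1365/281, 1260/281] (h[0] = 0 is the target).

h = [0.0000, 4.5694, 4.9324, 4.8577, 4.4840]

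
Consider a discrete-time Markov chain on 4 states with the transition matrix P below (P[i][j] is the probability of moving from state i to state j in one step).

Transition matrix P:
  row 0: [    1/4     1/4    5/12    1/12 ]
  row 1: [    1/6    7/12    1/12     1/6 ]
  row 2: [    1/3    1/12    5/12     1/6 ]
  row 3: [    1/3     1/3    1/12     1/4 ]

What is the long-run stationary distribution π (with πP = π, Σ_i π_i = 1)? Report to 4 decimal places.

Balance equations π_j = Σ_i π_i·P[i][j]:
  π_0 = 1/4·π_0 + 1/6·π_1 + 1/3·π_2 + 1/3·π_3
  π_1 = 1/4·π_0 + 7/12·π_1 + 1/12·π_2 + 1/3·π_3
  π_2 = 5/12·π_0 + 1/12·π_1 + 5/12·π_2 + 1/12·π_3
  normalize: π_0 + π_1 + π_2 + π_3 = 1
Solving the linear system gives exactly π = [115/448, 297/896, 227/896, 71/448].

π = [0.2567, 0.3315, 0.2533, 0.1585]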